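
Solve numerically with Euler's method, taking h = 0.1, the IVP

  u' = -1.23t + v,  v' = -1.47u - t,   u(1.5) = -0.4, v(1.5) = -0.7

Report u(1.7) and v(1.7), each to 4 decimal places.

Euler on (u,v): u_{n+1} = u_n + h·u', v_{n+1} = v_n + h·v'.
1.500000: (-0.400000, -0.700000); f=(-2.545000, -0.912000) → (-0.654500, -0.791200)
1.600000: (-0.654500, -0.791200); f=(-2.759200, -0.637885) → (-0.930420, -0.854988)
(u(1.7), v(1.7)) ≈ (-0.9304, -0.8550)

-0.9304, -0.8550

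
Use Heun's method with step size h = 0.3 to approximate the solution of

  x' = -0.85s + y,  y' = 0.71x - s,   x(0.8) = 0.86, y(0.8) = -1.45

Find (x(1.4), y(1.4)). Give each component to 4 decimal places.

-0.6744, -2.0394

Heun on (x,y): k1 = f(s_n, state_n); k2 = f(s_n + h, state_n + h·k1); state_{n+1} = state_n + (h/2)·(k1 + k2).
0.800000: (0.860000, -1.450000)
  k1 = (-2.130000, -0.189400)
  predictor → (0.221000, -1.506820)
  k2 = (-2.441820, -0.943090)
  → (0.174227, -1.619873)
1.100000: (0.174227, -1.619873)
  k1 = (-2.554874, -0.976299)
  predictor → (-0.592235, -1.912763)
  k2 = (-3.102763, -1.820487)
  → (-0.674418, -2.039391)
(x(1.4), y(1.4)) ≈ (-0.6744, -2.0394)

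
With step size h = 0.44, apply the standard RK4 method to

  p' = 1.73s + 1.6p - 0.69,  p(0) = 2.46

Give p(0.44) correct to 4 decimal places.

4.7434

RK4: k1 = f(s_n, p_n); k2 = f(s_n + h/2, p_n + (h/2)·k1); k3 = f(s_n + h/2, p_n + (h/2)·k2); k4 = f(s_n + h, p_n + h·k3); p_{n+1} = p_n + (h/6)·(k1 + 2k2 + 2k3 + k4).
s=0.000000, p=2.460000:
  k1 = f(0.000000, 2.460000) = 3.246000
  k2 = f(0.220000, 3.174120) = 4.769192
  k3 = f(0.220000, 3.509222) = 5.305356
  k4 = f(0.440000, 4.794356) = 7.742170
  p ← 2.460000 + (0.44/6)·(k1 + 2k2 + 2k3 + k4) = 4.743399
p(0.44) ≈ 4.7434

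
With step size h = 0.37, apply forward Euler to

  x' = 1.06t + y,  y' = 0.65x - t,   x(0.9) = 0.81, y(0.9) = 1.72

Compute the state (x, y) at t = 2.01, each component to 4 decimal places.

4.0975, 1.6312

Euler on (x,y): x_{n+1} = x_n + h·x', y_{n+1} = y_n + h·y'.
0.900000: (0.810000, 1.720000); f=(2.674000, -0.373500) → (1.799380, 1.581805)
1.270000: (1.799380, 1.581805); f=(2.928005, -0.100403) → (2.882742, 1.544656)
1.640000: (2.882742, 1.544656); f=(3.283056, 0.233782) → (4.097473, 1.631155)
(x(2.01), y(2.01)) ≈ (4.0975, 1.6312)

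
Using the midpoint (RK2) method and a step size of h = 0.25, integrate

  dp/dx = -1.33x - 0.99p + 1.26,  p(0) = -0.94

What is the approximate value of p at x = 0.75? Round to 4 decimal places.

-0.0923

Midpoint: k1 = f(x_n, p_n); k2 = f(x_n + h/2, p_n + (h/2)·k1); p_{n+1} = p_n + h·k2.
x=0.000000, p=-0.940000:
  k1 = f(0.000000, -0.940000) = 2.190600
  k2 = f(0.125000, -0.666175) = 1.753263
  p ← -0.940000 + 0.25·1.753263 = -0.501684
x=0.250000, p=-0.501684:
  k1 = f(0.250000, -0.501684) = 1.424167
  k2 = f(0.375000, -0.323663) = 1.081677
  p ← -0.501684 + 0.25·1.081677 = -0.231265
x=0.500000, p=-0.231265:
  k1 = f(0.500000, -0.231265) = 0.823952
  k2 = f(0.625000, -0.128271) = 0.555738
  p ← -0.231265 + 0.25·0.555738 = -0.092330
p(0.75) ≈ -0.0923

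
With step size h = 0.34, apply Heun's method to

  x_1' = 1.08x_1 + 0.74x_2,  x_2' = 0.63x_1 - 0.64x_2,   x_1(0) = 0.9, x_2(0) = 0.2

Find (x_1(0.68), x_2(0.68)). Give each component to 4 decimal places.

Heun on (x_1,x_2): k1 = f(t_n, state_n); k2 = f(t_n + h, state_n + h·k1); state_{n+1} = state_n + (h/2)·(k1 + k2).
0.000000: (0.900000, 0.200000)
  k1 = (1.120000, 0.439000)
  predictor → (1.280800, 0.349260)
  k2 = (1.641716, 0.583378)
  → (1.369492, 0.373804)
0.340000: (1.369492, 0.373804)
  k1 = (1.755666, 0.623545)
  predictor → (1.966418, 0.585810)
  k2 = (2.557231, 0.863925)
  → (2.102684, 0.626674)
(x_1(0.68), x_2(0.68)) ≈ (2.1027, 0.6267)

2.1027, 0.6267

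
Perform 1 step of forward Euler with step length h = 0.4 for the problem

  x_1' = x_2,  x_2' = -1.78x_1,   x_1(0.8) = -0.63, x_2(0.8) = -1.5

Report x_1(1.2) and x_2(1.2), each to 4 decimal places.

-1.2300, -1.0514

Euler on (x_1,x_2): x_1_{n+1} = x_1_n + h·x_1', x_2_{n+1} = x_2_n + h·x_2'.
0.800000: (-0.630000, -1.500000); f=(-1.500000, 1.121400) → (-1.230000, -1.051440)
(x_1(1.2), x_2(1.2)) ≈ (-1.2300, -1.0514)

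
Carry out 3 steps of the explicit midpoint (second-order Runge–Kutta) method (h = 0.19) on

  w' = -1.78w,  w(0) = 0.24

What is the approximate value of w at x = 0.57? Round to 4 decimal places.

0.0892

Midpoint: k1 = f(x_n, w_n); k2 = f(x_n + h/2, w_n + (h/2)·k1); w_{n+1} = w_n + h·k2.
x=0.000000, w=0.240000:
  k1 = f(0.000000, 0.240000) = -0.427200
  k2 = f(0.095000, 0.199416) = -0.354960
  w ← 0.240000 + 0.19·(-0.354960) = 0.172558
x=0.190000, w=0.172558:
  k1 = f(0.190000, 0.172558) = -0.307152
  k2 = f(0.285000, 0.143378) = -0.255213
  w ← 0.172558 + 0.19·(-0.255213) = 0.124067
x=0.380000, w=0.124067:
  k1 = f(0.380000, 0.124067) = -0.220839
  k2 = f(0.475000, 0.103087) = -0.183495
  w ← 0.124067 + 0.19·(-0.183495) = 0.089203
w(0.57) ≈ 0.0892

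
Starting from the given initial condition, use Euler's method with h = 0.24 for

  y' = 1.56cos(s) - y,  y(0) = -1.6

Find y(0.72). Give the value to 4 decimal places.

0.1224

Euler: y_{n+1} = y_n + h·f(s_n, y_n).
s=0.000000, y=-1.600000: f=3.160000 → y ← -1.600000 + 0.24·3.160000 = -0.841600
s=0.240000, y=-0.841600: f=2.356887 → y ← -0.841600 + 0.24·2.356887 = -0.275947
s=0.480000, y=-0.275947: f=1.659659 → y ← -0.275947 + 0.24·1.659659 = 0.122371
y(0.72) ≈ 0.1224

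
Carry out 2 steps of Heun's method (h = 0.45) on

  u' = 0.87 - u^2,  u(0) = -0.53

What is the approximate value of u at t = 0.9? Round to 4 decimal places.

0.1581

Heun: k1 = f(t_n, u_n); k2 = f(t_n + h, u_n + h·k1); u_{n+1} = u_n + (h/2)·(k1 + k2).
t=0.000000, u=-0.530000:
  k1 = f(0.000000, -0.530000) = 0.589100
  k2 = f(0.450000, -0.264905) = 0.799825
  u ← -0.530000 + (0.45/2)·(0.589100 + 0.799825) = -0.217492
t=0.450000, u=-0.217492:
  k1 = f(0.450000, -0.217492) = 0.822697
  k2 = f(0.900000, 0.152722) = 0.846676
  u ← -0.217492 + (0.45/2)·(0.822697 + 0.846676) = 0.158117
u(0.9) ≈ 0.1581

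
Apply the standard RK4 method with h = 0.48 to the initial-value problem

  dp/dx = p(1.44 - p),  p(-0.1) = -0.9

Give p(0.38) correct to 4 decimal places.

RK4: k1 = f(x_n, p_n); k2 = f(x_n + h/2, p_n + (h/2)·k1); k3 = f(x_n + h/2, p_n + (h/2)·k2); k4 = f(x_n + h, p_n + h·k3); p_{n+1} = p_n + (h/6)·(k1 + 2k2 + 2k3 + k4).
x=-0.100000, p=-0.900000:
  k1 = f(-0.100000, -0.900000) = -2.106000
  k2 = f(0.140000, -1.405440) = -3.999095
  k3 = f(0.140000, -1.859783) = -6.136880
  k4 = f(0.380000, -3.845702) = -20.327236
  p ← -0.900000 + (0.48/6)·(k1 + 2k2 + 2k3 + k4) = -4.316415
p(0.38) ≈ -4.3164

-4.3164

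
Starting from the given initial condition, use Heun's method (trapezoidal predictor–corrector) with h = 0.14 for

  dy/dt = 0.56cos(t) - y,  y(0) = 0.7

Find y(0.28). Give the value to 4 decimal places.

0.6637

Heun: k1 = f(t_n, y_n); k2 = f(t_n + h, y_n + h·k1); y_{n+1} = y_n + (h/2)·(k1 + k2).
t=0.000000, y=0.700000:
  k1 = f(0.000000, 0.700000) = -0.140000
  k2 = f(0.140000, 0.680400) = -0.125879
  y ← 0.700000 + (0.14/2)·(-0.140000 + (-0.125879)) = 0.681388
t=0.140000, y=0.681388:
  k1 = f(0.140000, 0.681388) = -0.126868
  k2 = f(0.280000, 0.663627) = -0.125436
  y ← 0.681388 + (0.14/2)·(-0.126868 + (-0.125436)) = 0.663727
y(0.28) ≈ 0.6637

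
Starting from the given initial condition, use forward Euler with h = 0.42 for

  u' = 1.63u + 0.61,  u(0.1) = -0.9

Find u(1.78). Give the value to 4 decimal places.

Euler: u_{n+1} = u_n + h·f(t_n, u_n).
t=0.100000, u=-0.900000: f=-0.857000 → u ← -0.900000 + 0.42·(-0.857000) = -1.259940
t=0.520000, u=-1.259940: f=-1.443702 → u ← -1.259940 + 0.42·(-1.443702) = -1.866295
t=0.940000, u=-1.866295: f=-2.432061 → u ← -1.866295 + 0.42·(-2.432061) = -2.887760
t=1.360000, u=-2.887760: f=-4.097049 → u ← -2.887760 + 0.42·(-4.097049) = -4.608521
u(1.78) ≈ -4.6085

-4.6085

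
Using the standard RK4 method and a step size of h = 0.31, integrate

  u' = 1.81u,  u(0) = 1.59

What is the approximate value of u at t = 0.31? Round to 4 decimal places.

RK4: k1 = f(t_n, u_n); k2 = f(t_n + h/2, u_n + (h/2)·k1); k3 = f(t_n + h/2, u_n + (h/2)·k2); k4 = f(t_n + h, u_n + h·k3); u_{n+1} = u_n + (h/6)·(k1 + 2k2 + 2k3 + k4).
t=0.000000, u=1.590000:
  k1 = f(0.000000, 1.590000) = 2.877900
  k2 = f(0.155000, 2.036075) = 3.685295
  k3 = f(0.155000, 2.161221) = 3.911809
  k4 = f(0.310000, 2.802661) = 5.072816
  u ← 1.590000 + (0.31/6)·(k1 + 2k2 + 2k3 + k4) = 2.785821
u(0.31) ≈ 2.7858

2.7858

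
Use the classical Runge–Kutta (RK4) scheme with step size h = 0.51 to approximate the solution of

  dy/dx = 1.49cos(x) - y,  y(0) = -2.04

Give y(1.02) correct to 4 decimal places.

0.0191

RK4: k1 = f(x_n, y_n); k2 = f(x_n + h/2, y_n + (h/2)·k1); k3 = f(x_n + h/2, y_n + (h/2)·k2); k4 = f(x_n + h, y_n + h·k3); y_{n+1} = y_n + (h/6)·(k1 + 2k2 + 2k3 + k4).
x=0.000000, y=-2.040000:
  k1 = f(0.000000, -2.040000) = 3.530000
  k2 = f(0.255000, -1.139850) = 2.581668
  k3 = f(0.255000, -1.381675) = 2.823493
  k4 = f(0.510000, -0.600019) = 1.900408
  y ← -2.040000 + (0.51/6)·(k1 + 2k2 + 2k3 + k4) = -0.659538
x=0.510000, y=-0.659538:
  k1 = f(0.510000, -0.659538) = 1.959927
  k2 = f(0.765000, -0.159756) = 1.234616
  k3 = f(0.765000, -0.344711) = 1.419571
  k4 = f(1.020000, 0.064443) = 0.715372
  y ← -0.659538 + (0.51/6)·(k1 + 2k2 + 2k3 + k4) = 0.019074
y(1.02) ≈ 0.0191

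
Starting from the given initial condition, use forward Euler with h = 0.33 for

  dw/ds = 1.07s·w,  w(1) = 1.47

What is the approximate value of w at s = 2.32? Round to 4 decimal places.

Euler: w_{n+1} = w_n + h·f(s_n, w_n).
s=1.000000, w=1.470000: f=1.572900 → w ← 1.470000 + 0.33·1.572900 = 1.989057
s=1.330000, w=1.989057: f=2.830627 → w ← 1.989057 + 0.33·2.830627 = 2.923164
s=1.660000, w=2.923164: f=5.192124 → w ← 2.923164 + 0.33·5.192124 = 4.636565
s=1.990000, w=4.636565: f=9.872637 → w ← 4.636565 + 0.33·9.872637 = 7.894535
w(2.32) ≈ 7.8945

7.8945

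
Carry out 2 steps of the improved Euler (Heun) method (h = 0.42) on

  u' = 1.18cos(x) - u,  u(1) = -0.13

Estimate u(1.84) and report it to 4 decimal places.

Heun: k1 = f(x_n, u_n); k2 = f(x_n + h, u_n + h·k1); u_{n+1} = u_n + (h/2)·(k1 + k2).
x=1.000000, u=-0.130000:
  k1 = f(1.000000, -0.130000) = 0.767557
  k2 = f(1.420000, 0.192374) = -0.015108
  u ← -0.130000 + (0.42/2)·(0.767557 + (-0.015108)) = 0.028014
x=1.420000, u=0.028014:
  k1 = f(1.420000, 0.028014) = 0.149252
  k2 = f(1.840000, 0.090700) = -0.404537
  u ← 0.028014 + (0.42/2)·(0.149252 + (-0.404537)) = -0.025596
u(1.84) ≈ -0.0256

-0.0256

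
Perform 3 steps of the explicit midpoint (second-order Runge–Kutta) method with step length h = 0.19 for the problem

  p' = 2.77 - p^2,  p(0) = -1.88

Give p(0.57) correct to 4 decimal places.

Midpoint: k1 = f(t_n, p_n); k2 = f(t_n + h/2, p_n + (h/2)·k1); p_{n+1} = p_n + h·k2.
t=0.000000, p=-1.880000:
  k1 = f(0.000000, -1.880000) = -0.764400
  k2 = f(0.095000, -1.952618) = -1.042717
  p ← -1.880000 + 0.19·(-1.042717) = -2.078116
t=0.190000, p=-2.078116:
  k1 = f(0.190000, -2.078116) = -1.548567
  k2 = f(0.285000, -2.225230) = -2.181649
  p ← -2.078116 + 0.19·(-2.181649) = -2.492630
t=0.380000, p=-2.492630:
  k1 = f(0.380000, -2.492630) = -3.443202
  k2 = f(0.475000, -2.819734) = -5.180899
  p ← -2.492630 + 0.19·(-5.180899) = -3.477000
p(0.57) ≈ -3.4770

-3.4770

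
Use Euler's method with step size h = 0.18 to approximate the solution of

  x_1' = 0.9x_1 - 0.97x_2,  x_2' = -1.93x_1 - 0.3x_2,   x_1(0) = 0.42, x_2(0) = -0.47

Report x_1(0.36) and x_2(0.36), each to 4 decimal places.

Euler on (x_1,x_2): x_1_{n+1} = x_1_n + h·x_1', x_2_{n+1} = x_2_n + h·x_2'.
0.000000: (0.420000, -0.470000); f=(0.833900, -0.669600) → (0.570102, -0.590528)
0.180000: (0.570102, -0.590528); f=(1.085904, -0.923138) → (0.765565, -0.756693)
(x_1(0.36), x_2(0.36)) ≈ (0.7656, -0.7567)

0.7656, -0.7567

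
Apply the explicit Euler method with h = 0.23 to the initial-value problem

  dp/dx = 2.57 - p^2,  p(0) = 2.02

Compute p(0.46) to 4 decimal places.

1.6203

Euler: p_{n+1} = p_n + h·f(x_n, p_n).
x=0.000000, p=2.020000: f=-1.510400 → p ← 2.020000 + 0.23·(-1.510400) = 1.672608
x=0.230000, p=1.672608: f=-0.227618 → p ← 1.672608 + 0.23·(-0.227618) = 1.620256
p(0.46) ≈ 1.6203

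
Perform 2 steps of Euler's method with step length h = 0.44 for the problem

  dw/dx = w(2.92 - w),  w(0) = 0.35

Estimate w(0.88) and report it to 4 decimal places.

Euler: w_{n+1} = w_n + h·f(x_n, w_n).
x=0.000000, w=0.350000: f=0.899500 → w ← 0.350000 + 0.44·0.899500 = 0.745780
x=0.440000, w=0.745780: f=1.621490 → w ← 0.745780 + 0.44·1.621490 = 1.459236
w(0.88) ≈ 1.4592

1.4592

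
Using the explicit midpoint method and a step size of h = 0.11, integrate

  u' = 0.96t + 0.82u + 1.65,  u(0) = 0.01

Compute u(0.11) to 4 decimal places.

Midpoint: k1 = f(t_n, u_n); k2 = f(t_n + h/2, u_n + (h/2)·k1); u_{n+1} = u_n + h·k2.
t=0.000000, u=0.010000:
  k1 = f(0.000000, 0.010000) = 1.658200
  k2 = f(0.055000, 0.101201) = 1.785785
  u ← 0.010000 + 0.11·1.785785 = 0.206436
u(0.11) ≈ 0.2064

0.2064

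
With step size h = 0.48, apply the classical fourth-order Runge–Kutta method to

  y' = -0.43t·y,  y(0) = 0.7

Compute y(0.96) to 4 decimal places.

0.5742

RK4: k1 = f(t_n, y_n); k2 = f(t_n + h/2, y_n + (h/2)·k1); k3 = f(t_n + h/2, y_n + (h/2)·k2); k4 = f(t_n + h, y_n + h·k3); y_{n+1} = y_n + (h/6)·(k1 + 2k2 + 2k3 + k4).
t=0.000000, y=0.700000:
  k1 = f(0.000000, 0.700000) = 0.000000
  k2 = f(0.240000, 0.700000) = -0.072240
  k3 = f(0.240000, 0.682662) = -0.070451
  k4 = f(0.480000, 0.666184) = -0.137500
  y ← 0.700000 + (0.48/6)·(k1 + 2k2 + 2k3 + k4) = 0.666169
t=0.480000, y=0.666169:
  k1 = f(0.480000, 0.666169) = -0.137497
  k2 = f(0.720000, 0.633170) = -0.196029
  k3 = f(0.720000, 0.619122) = -0.191680
  k4 = f(0.960000, 0.574163) = -0.237014
  y ← 0.666169 + (0.48/6)·(k1 + 2k2 + 2k3 + k4) = 0.574175
y(0.96) ≈ 0.5742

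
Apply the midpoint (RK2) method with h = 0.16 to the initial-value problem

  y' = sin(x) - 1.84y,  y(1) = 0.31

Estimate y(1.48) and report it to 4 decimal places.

Midpoint: k1 = f(x_n, y_n); k2 = f(x_n + h/2, y_n + (h/2)·k1); y_{n+1} = y_n + h·k2.
x=1.000000, y=0.310000:
  k1 = f(1.000000, 0.310000) = 0.271071
  k2 = f(1.080000, 0.331686) = 0.271656
  y ← 0.310000 + 0.16·0.271656 = 0.353465
x=1.160000, y=0.353465:
  k1 = f(1.160000, 0.353465) = 0.266428
  k2 = f(1.240000, 0.374779) = 0.256190
  y ← 0.353465 + 0.16·0.256190 = 0.394455
x=1.320000, y=0.394455:
  k1 = f(1.320000, 0.394455) = 0.242917
  k2 = f(1.400000, 0.413889) = 0.223894
  y ← 0.394455 + 0.16·0.223894 = 0.430279
y(1.48) ≈ 0.4303

0.4303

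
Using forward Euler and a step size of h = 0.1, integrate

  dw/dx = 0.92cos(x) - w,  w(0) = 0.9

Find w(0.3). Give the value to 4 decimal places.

Euler: w_{n+1} = w_n + h·f(x_n, w_n).
x=0.000000, w=0.900000: f=0.020000 → w ← 0.900000 + 0.1·0.020000 = 0.902000
x=0.100000, w=0.902000: f=0.013404 → w ← 0.902000 + 0.1·0.013404 = 0.903340
x=0.200000, w=0.903340: f=-0.001679 → w ← 0.903340 + 0.1·(-0.001679) = 0.903172
w(0.3) ≈ 0.9032

0.9032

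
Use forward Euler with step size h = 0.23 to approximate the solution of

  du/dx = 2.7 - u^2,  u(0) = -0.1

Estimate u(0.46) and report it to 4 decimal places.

Euler: u_{n+1} = u_n + h·f(x_n, u_n).
x=0.000000, u=-0.100000: f=2.690000 → u ← -0.100000 + 0.23·2.690000 = 0.518700
x=0.230000, u=0.518700: f=2.430950 → u ← 0.518700 + 0.23·2.430950 = 1.077819
u(0.46) ≈ 1.0778

1.0778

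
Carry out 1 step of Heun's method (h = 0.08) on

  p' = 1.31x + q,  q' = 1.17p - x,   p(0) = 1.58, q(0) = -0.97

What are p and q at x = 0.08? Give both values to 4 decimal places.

1.5125, -0.8289

Heun on (p,q): k1 = f(x_n, state_n); k2 = f(x_n + h, state_n + h·k1); state_{n+1} = state_n + (h/2)·(k1 + k2).
0.000000: (1.580000, -0.970000)
  k1 = (-0.970000, 1.848600)
  predictor → (1.502400, -0.822112)
  k2 = (-0.717312, 1.677808)
  → (1.512508, -0.828944)
(p(0.08), q(0.08)) ≈ (1.5125, -0.8289)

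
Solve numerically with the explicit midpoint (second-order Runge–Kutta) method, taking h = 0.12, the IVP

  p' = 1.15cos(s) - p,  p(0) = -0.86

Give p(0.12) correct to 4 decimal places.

Midpoint: k1 = f(s_n, p_n); k2 = f(s_n + h/2, p_n + (h/2)·k1); p_{n+1} = p_n + h·k2.
s=0.000000, p=-0.860000:
  k1 = f(0.000000, -0.860000) = 2.010000
  k2 = f(0.060000, -0.739400) = 1.887331
  p ← -0.860000 + 0.12·1.887331 = -0.633520
p(0.12) ≈ -0.6335

-0.6335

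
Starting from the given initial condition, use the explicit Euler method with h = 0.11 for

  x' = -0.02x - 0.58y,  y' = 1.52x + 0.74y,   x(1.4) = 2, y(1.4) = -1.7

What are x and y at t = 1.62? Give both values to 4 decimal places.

Euler on (x,y): x_{n+1} = x_n + h·x', y_{n+1} = y_n + h·y'.
1.400000: (2.000000, -1.700000); f=(0.946000, 1.782000) → (2.104060, -1.503980)
1.510000: (2.104060, -1.503980); f=(0.830227, 2.085226) → (2.195385, -1.274605)
(x(1.62), y(1.62)) ≈ (2.1954, -1.2746)

2.1954, -1.2746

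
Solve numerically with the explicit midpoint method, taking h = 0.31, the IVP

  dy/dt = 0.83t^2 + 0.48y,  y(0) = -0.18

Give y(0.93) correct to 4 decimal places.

-0.0440

Midpoint: k1 = f(t_n, y_n); k2 = f(t_n + h/2, y_n + (h/2)·k1); y_{n+1} = y_n + h·k2.
t=0.000000, y=-0.180000:
  k1 = f(0.000000, -0.180000) = -0.086400
  k2 = f(0.155000, -0.193392) = -0.072887
  y ← -0.180000 + 0.31·(-0.072887) = -0.202595
t=0.310000, y=-0.202595:
  k1 = f(0.310000, -0.202595) = -0.017483
  k2 = f(0.465000, -0.205305) = 0.080920
  y ← -0.202595 + 0.31·0.080920 = -0.177510
t=0.620000, y=-0.177510:
  k1 = f(0.620000, -0.177510) = 0.233847
  k2 = f(0.775000, -0.141263) = 0.430712
  y ← -0.177510 + 0.31·0.430712 = -0.043989
y(0.93) ≈ -0.0440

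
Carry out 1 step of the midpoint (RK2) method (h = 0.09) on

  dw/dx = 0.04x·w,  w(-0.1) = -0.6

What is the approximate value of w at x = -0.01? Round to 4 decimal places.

Midpoint: k1 = f(x_n, w_n); k2 = f(x_n + h/2, w_n + (h/2)·k1); w_{n+1} = w_n + h·k2.
x=-0.100000, w=-0.600000:
  k1 = f(-0.100000, -0.600000) = 0.002400
  k2 = f(-0.055000, -0.599892) = 0.001320
  w ← -0.600000 + 0.09·0.001320 = -0.599881
w(-0.01) ≈ -0.5999

-0.5999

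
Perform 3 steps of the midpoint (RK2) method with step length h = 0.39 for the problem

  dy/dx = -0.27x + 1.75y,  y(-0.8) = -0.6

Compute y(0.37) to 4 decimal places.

Midpoint: k1 = f(x_n, y_n); k2 = f(x_n + h/2, y_n + (h/2)·k1); y_{n+1} = y_n + h·k2.
x=-0.800000, y=-0.600000:
  k1 = f(-0.800000, -0.600000) = -0.834000
  k2 = f(-0.605000, -0.762630) = -1.171253
  y ← -0.600000 + 0.39·(-1.171253) = -1.056788
x=-0.410000, y=-1.056788:
  k1 = f(-0.410000, -1.056788) = -1.738680
  k2 = f(-0.215000, -1.395831) = -2.384654
  y ← -1.056788 + 0.39·(-2.384654) = -1.986804
x=-0.020000, y=-1.986804:
  k1 = f(-0.020000, -1.986804) = -3.471506
  k2 = f(0.175000, -2.663747) = -4.708808
  y ← -1.986804 + 0.39·(-4.708808) = -3.823239
y(0.37) ≈ -3.8232

-3.8232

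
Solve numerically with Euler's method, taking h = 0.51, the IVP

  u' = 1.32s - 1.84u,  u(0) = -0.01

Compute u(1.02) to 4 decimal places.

Euler: u_{n+1} = u_n + h·f(s_n, u_n).
s=0.000000, u=-0.010000: f=0.018400 → u ← -0.010000 + 0.51·0.018400 = -0.000616
s=0.510000, u=-0.000616: f=0.674333 → u ← -0.000616 + 0.51·0.674333 = 0.343294
u(1.02) ≈ 0.3433

0.3433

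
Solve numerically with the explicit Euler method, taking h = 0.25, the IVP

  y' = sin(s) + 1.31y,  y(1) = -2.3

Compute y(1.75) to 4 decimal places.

-4.4456

Euler: y_{n+1} = y_n + h·f(s_n, y_n).
s=1.000000, y=-2.300000: f=-2.171529 → y ← -2.300000 + 0.25·(-2.171529) = -2.842882
s=1.250000, y=-2.842882: f=-2.775191 → y ← -2.842882 + 0.25·(-2.775191) = -3.536680
s=1.500000, y=-3.536680: f=-3.635556 → y ← -3.536680 + 0.25·(-3.635556) = -4.445569
y(1.75) ≈ -4.4456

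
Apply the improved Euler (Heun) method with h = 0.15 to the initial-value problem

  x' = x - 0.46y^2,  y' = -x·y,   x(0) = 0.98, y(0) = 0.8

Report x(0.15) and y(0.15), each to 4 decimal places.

1.0966, 0.6858

Heun on (x,y): k1 = f(t_n, state_n); k2 = f(t_n + h, state_n + h·k1); state_{n+1} = state_n + (h/2)·(k1 + k2).
0.000000: (0.980000, 0.800000)
  k1 = (0.685600, -0.784000)
  predictor → (1.082840, 0.682400)
  k2 = (0.868632, -0.738930)
  → (1.096567, 0.685780)
(x(0.15), y(0.15)) ≈ (1.0966, 0.6858)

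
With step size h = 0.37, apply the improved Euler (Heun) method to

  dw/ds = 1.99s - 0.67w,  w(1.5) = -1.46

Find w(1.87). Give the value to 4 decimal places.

-0.0392

Heun: k1 = f(s_n, w_n); k2 = f(s_n + h, w_n + h·k1); w_{n+1} = w_n + (h/2)·(k1 + k2).
s=1.500000, w=-1.460000:
  k1 = f(1.500000, -1.460000) = 3.963200
  k2 = f(1.870000, 0.006384) = 3.717023
  w ← -1.460000 + (0.37/2)·(3.963200 + 3.717023) = -0.039159
w(1.87) ≈ -0.0392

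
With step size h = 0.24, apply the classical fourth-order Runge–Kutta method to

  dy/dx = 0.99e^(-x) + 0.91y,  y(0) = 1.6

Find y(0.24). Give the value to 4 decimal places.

RK4: k1 = f(x_n, y_n); k2 = f(x_n + h/2, y_n + (h/2)·k1); k3 = f(x_n + h/2, y_n + (h/2)·k2); k4 = f(x_n + h, y_n + h·k3); y_{n+1} = y_n + (h/6)·(k1 + 2k2 + 2k3 + k4).
x=0.000000, y=1.600000:
  k1 = f(0.000000, 1.600000) = 2.446000
  k2 = f(0.120000, 1.893520) = 2.601154
  k3 = f(0.120000, 1.912139) = 2.618097
  k4 = f(0.240000, 2.228343) = 2.806554
  y ← 1.600000 + (0.24/6)·(k1 + 2k2 + 2k3 + k4) = 2.227642
y(0.24) ≈ 2.2276

2.2276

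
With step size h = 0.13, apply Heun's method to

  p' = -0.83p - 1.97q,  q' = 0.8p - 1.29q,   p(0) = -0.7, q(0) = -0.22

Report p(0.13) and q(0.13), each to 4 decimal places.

Heun on (p,q): k1 = f(t_n, state_n); k2 = f(t_n + h, state_n + h·k1); state_{n+1} = state_n + (h/2)·(k1 + k2).
0.000000: (-0.700000, -0.220000)
  k1 = (1.014400, -0.276200)
  predictor → (-0.568128, -0.255906)
  k2 = (0.975681, -0.124384)
  → (-0.570645, -0.246038)
(p(0.13), q(0.13)) ≈ (-0.5706, -0.2460)

-0.5706, -0.2460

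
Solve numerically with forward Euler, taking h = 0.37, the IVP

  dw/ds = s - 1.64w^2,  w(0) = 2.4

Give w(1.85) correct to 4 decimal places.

Euler: w_{n+1} = w_n + h·f(s_n, w_n).
s=0.000000, w=2.400000: f=-9.446400 → w ← 2.400000 + 0.37·(-9.446400) = -1.095168
s=0.370000, w=-1.095168: f=-1.597004 → w ← -1.095168 + 0.37·(-1.597004) = -1.686060
s=0.740000, w=-1.686060: f=-3.922187 → w ← -1.686060 + 0.37·(-3.922187) = -3.137269
s=1.110000, w=-3.137269: f=-15.031628 → w ← -3.137269 + 0.37·(-15.031628) = -8.698971
s=1.480000, w=-8.698971: f=-122.622251 → w ← -8.698971 + 0.37·(-122.622251) = -54.069204
w(1.85) ≈ -54.0692

-54.0692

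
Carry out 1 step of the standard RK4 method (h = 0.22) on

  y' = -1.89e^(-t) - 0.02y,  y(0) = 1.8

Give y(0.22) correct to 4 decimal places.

1.4197

RK4: k1 = f(t_n, y_n); k2 = f(t_n + h/2, y_n + (h/2)·k1); k3 = f(t_n + h/2, y_n + (h/2)·k2); k4 = f(t_n + h, y_n + h·k3); y_{n+1} = y_n + (h/6)·(k1 + 2k2 + 2k3 + k4).
t=0.000000, y=1.800000:
  k1 = f(0.000000, 1.800000) = -1.926000
  k2 = f(0.110000, 1.588140) = -1.724889
  k3 = f(0.110000, 1.610262) = -1.725332
  k4 = f(0.220000, 1.420427) = -1.545169
  y ← 1.800000 + (0.22/6)·(k1 + 2k2 + 2k3 + k4) = 1.419708
y(0.22) ≈ 1.4197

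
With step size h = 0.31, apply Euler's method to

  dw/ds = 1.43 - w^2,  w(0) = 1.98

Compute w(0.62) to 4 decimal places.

Euler: w_{n+1} = w_n + h·f(s_n, w_n).
s=0.000000, w=1.980000: f=-2.490400 → w ← 1.980000 + 0.31·(-2.490400) = 1.207976
s=0.310000, w=1.207976: f=-0.029206 → w ← 1.207976 + 0.31·(-0.029206) = 1.198922
w(0.62) ≈ 1.1989

1.1989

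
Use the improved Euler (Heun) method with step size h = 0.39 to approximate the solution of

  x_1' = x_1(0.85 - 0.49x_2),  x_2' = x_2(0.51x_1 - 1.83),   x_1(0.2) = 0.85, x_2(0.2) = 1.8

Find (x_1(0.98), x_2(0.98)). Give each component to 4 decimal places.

Heun on (x_1,x_2): k1 = f(x_n, state_n); k2 = f(x_n + h, state_n + h·k1); state_{n+1} = state_n + (h/2)·(k1 + k2).
0.200000: (0.850000, 1.800000)
  k1 = (-0.027200, -2.513700)
  predictor → (0.839392, 0.819657)
  k2 = (0.376357, -1.149085)
  → (0.918086, 1.085757)
0.590000: (0.918086, 1.085757)
  k1 = (0.291932, -1.478558)
  predictor → (1.031939, 0.509119)
  k2 = (0.619712, -0.663744)
  → (1.095856, 0.668008)
(x_1(0.98), x_2(0.98)) ≈ (1.0959, 0.6680)

1.0959, 0.6680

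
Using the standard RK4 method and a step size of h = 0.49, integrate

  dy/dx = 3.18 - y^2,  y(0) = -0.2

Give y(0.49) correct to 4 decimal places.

RK4: k1 = f(x_n, y_n); k2 = f(x_n + h/2, y_n + (h/2)·k1); k3 = f(x_n + h/2, y_n + (h/2)·k2); k4 = f(x_n + h, y_n + h·k3); y_{n+1} = y_n + (h/6)·(k1 + 2k2 + 2k3 + k4).
x=0.000000, y=-0.200000:
  k1 = f(0.000000, -0.200000) = 3.140000
  k2 = f(0.245000, 0.569300) = 2.855898
  k3 = f(0.245000, 0.499695) = 2.930305
  k4 = f(0.490000, 1.235849) = 1.652676
  y ← -0.200000 + (0.49/6)·(k1 + 2k2 + 2k3 + k4) = 1.136482
y(0.49) ≈ 1.1365

1.1365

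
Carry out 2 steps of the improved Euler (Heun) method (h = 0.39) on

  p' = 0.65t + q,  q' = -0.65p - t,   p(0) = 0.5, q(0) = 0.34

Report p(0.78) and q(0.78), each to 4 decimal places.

0.7904, -0.2929

Heun on (p,q): k1 = f(t_n, state_n); k2 = f(t_n + h, state_n + h·k1); state_{n+1} = state_n + (h/2)·(k1 + k2).
0.000000: (0.500000, 0.340000)
  k1 = (0.340000, -0.325000)
  predictor → (0.632600, 0.213250)
  k2 = (0.466750, -0.801190)
  → (0.657316, 0.120393)
0.390000: (0.657316, 0.120393)
  k1 = (0.373893, -0.817256)
  predictor → (0.803135, -0.198337)
  k2 = (0.308663, -1.302037)
  → (0.790415, -0.292869)
(p(0.78), q(0.78)) ≈ (0.7904, -0.2929)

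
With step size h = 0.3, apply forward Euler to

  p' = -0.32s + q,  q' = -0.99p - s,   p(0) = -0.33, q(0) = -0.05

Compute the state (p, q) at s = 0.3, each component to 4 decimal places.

Euler on (p,q): p_{n+1} = p_n + h·p', q_{n+1} = q_n + h·q'.
0.000000: (-0.330000, -0.050000); f=(-0.050000, 0.326700) → (-0.345000, 0.048010)
(p(0.3), q(0.3)) ≈ (-0.3450, 0.0480)

-0.3450, 0.0480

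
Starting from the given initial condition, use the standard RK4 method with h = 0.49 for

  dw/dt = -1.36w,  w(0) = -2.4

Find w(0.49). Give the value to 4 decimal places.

RK4: k1 = f(t_n, w_n); k2 = f(t_n + h/2, w_n + (h/2)·k1); k3 = f(t_n + h/2, w_n + (h/2)·k2); k4 = f(t_n + h, w_n + h·k3); w_{n+1} = w_n + (h/6)·(k1 + 2k2 + 2k3 + k4).
t=0.000000, w=-2.400000:
  k1 = f(0.000000, -2.400000) = 3.264000
  k2 = f(0.245000, -1.600320) = 2.176435
  k3 = f(0.245000, -1.866773) = 2.538812
  k4 = f(0.490000, -1.155982) = 1.572136
  w ← -2.400000 + (0.49/6)·(k1 + 2k2 + 2k3 + k4) = -1.234892
w(0.49) ≈ -1.2349

-1.2349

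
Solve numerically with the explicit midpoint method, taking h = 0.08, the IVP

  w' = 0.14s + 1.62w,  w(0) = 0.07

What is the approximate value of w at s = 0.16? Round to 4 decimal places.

0.0926

Midpoint: k1 = f(s_n, w_n); k2 = f(s_n + h/2, w_n + (h/2)·k1); w_{n+1} = w_n + h·k2.
s=0.000000, w=0.070000:
  k1 = f(0.000000, 0.070000) = 0.113400
  k2 = f(0.040000, 0.074536) = 0.126348
  w ← 0.070000 + 0.08·0.126348 = 0.080108
s=0.080000, w=0.080108:
  k1 = f(0.080000, 0.080108) = 0.140975
  k2 = f(0.120000, 0.085747) = 0.155710
  w ← 0.080108 + 0.08·0.155710 = 0.092565
w(0.16) ≈ 0.0926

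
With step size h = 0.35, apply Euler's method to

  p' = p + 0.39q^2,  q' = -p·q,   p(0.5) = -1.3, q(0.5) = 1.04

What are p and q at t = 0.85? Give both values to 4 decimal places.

-1.6074, 1.5132

Euler on (p,q): p_{n+1} = p_n + h·p', q_{n+1} = q_n + h·q'.
0.500000: (-1.300000, 1.040000); f=(-0.878176, 1.352000) → (-1.607362, 1.513200)
(p(0.85), q(0.85)) ≈ (-1.6074, 1.5132)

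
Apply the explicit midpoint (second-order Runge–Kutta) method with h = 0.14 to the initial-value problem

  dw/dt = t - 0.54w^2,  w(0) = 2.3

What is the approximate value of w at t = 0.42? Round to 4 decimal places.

Midpoint: k1 = f(t_n, w_n); k2 = f(t_n + h/2, w_n + (h/2)·k1); w_{n+1} = w_n + h·k2.
t=0.000000, w=2.300000:
  k1 = f(0.000000, 2.300000) = -2.856600
  k2 = f(0.070000, 2.100038) = -2.311486
  w ← 2.300000 + 0.14·(-2.311486) = 1.976392
t=0.140000, w=1.976392:
  k1 = f(0.140000, 1.976392) = -1.969308
  k2 = f(0.210000, 1.838540) = -1.615325
  w ← 1.976392 + 0.14·(-1.615325) = 1.750246
t=0.280000, w=1.750246:
  k1 = f(0.280000, 1.750246) = -1.374216
  k2 = f(0.350000, 1.654051) = -1.127378
  w ← 1.750246 + 0.14·(-1.127378) = 1.592414
w(0.42) ≈ 1.5924

1.5924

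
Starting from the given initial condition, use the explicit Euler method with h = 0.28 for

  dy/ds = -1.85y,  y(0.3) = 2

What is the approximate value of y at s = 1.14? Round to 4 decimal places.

0.2240

Euler: y_{n+1} = y_n + h·f(s_n, y_n).
s=0.300000, y=2.000000: f=-3.700000 → y ← 2.000000 + 0.28·(-3.700000) = 0.964000
s=0.580000, y=0.964000: f=-1.783400 → y ← 0.964000 + 0.28·(-1.783400) = 0.464648
s=0.860000, y=0.464648: f=-0.859599 → y ← 0.464648 + 0.28·(-0.859599) = 0.223960
y(1.14) ≈ 0.2240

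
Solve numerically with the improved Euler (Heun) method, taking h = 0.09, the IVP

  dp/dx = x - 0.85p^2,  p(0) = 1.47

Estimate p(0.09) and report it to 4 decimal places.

Heun: k1 = f(x_n, p_n); k2 = f(x_n + h, p_n + h·k1); p_{n+1} = p_n + (h/2)·(k1 + k2).
x=0.000000, p=1.470000:
  k1 = f(0.000000, 1.470000) = -1.836765
  k2 = f(0.090000, 1.304691) = -1.356886
  p ← 1.470000 + (0.09/2)·(-1.836765 + (-1.356886)) = 1.326286
p(0.09) ≈ 1.3263

1.3263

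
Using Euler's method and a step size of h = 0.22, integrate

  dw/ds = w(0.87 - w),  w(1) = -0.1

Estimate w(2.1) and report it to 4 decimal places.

Euler: w_{n+1} = w_n + h·f(s_n, w_n).
s=1.000000, w=-0.100000: f=-0.097000 → w ← -0.100000 + 0.22·(-0.097000) = -0.121340
s=1.220000, w=-0.121340: f=-0.120289 → w ← -0.121340 + 0.22·(-0.120289) = -0.147804
s=1.440000, w=-0.147804: f=-0.150435 → w ← -0.147804 + 0.22·(-0.150435) = -0.180899
s=1.660000, w=-0.180899: f=-0.190107 → w ← -0.180899 + 0.22·(-0.190107) = -0.222723
s=1.880000, w=-0.222723: f=-0.243374 → w ← -0.222723 + 0.22·(-0.243374) = -0.276265
w(2.1) ≈ -0.2763

-0.2763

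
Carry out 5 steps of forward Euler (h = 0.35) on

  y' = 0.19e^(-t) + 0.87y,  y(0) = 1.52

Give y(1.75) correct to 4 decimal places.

Euler: y_{n+1} = y_n + h·f(t_n, y_n).
t=0.000000, y=1.520000: f=1.512400 → y ← 1.520000 + 0.35·1.512400 = 2.049340
t=0.350000, y=2.049340: f=1.916817 → y ← 2.049340 + 0.35·1.916817 = 2.720226
t=0.700000, y=2.720226: f=2.460948 → y ← 2.720226 + 0.35·2.460948 = 3.581557
t=1.050000, y=3.581557: f=3.182443 → y ← 3.581557 + 0.35·3.182443 = 4.695413
t=1.400000, y=4.695413: f=4.131862 → y ← 4.695413 + 0.35·4.131862 = 6.141564
y(1.75) ≈ 6.1416

6.1416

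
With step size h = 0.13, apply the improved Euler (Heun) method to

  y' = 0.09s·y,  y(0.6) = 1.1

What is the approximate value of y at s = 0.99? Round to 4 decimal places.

Heun: k1 = f(s_n, y_n); k2 = f(s_n + h, y_n + h·k1); y_{n+1} = y_n + (h/2)·(k1 + k2).
s=0.600000, y=1.100000:
  k1 = f(0.600000, 1.100000) = 0.059400
  k2 = f(0.730000, 1.107722) = 0.072777
  y ← 1.100000 + (0.13/2)·(0.059400 + 0.072777) = 1.108592
s=0.730000, y=1.108592:
  k1 = f(0.730000, 1.108592) = 0.072834
  k2 = f(0.860000, 1.118060) = 0.086538
  y ← 1.108592 + (0.13/2)·(0.072834 + 0.086538) = 1.118951
s=0.860000, y=1.118951:
  k1 = f(0.860000, 1.118951) = 0.086607
  k2 = f(0.990000, 1.130210) = 0.100702
  y ← 1.118951 + (0.13/2)·(0.086607 + 0.100702) = 1.131126
y(0.99) ≈ 1.1311

1.1311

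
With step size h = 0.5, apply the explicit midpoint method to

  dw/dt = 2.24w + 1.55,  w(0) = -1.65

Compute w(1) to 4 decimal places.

Midpoint: k1 = f(t_n, w_n); k2 = f(t_n + h/2, w_n + (h/2)·k1); w_{n+1} = w_n + h·k2.
t=0.000000, w=-1.650000:
  k1 = f(0.000000, -1.650000) = -2.146000
  k2 = f(0.250000, -2.186500) = -3.347760
  w ← -1.650000 + 0.5·(-3.347760) = -3.323880
t=0.500000, w=-3.323880:
  k1 = f(0.500000, -3.323880) = -5.895491
  k2 = f(0.750000, -4.797753) = -9.196966
  w ← -3.323880 + 0.5·(-9.196966) = -7.922363
w(1) ≈ -7.9224

-7.9224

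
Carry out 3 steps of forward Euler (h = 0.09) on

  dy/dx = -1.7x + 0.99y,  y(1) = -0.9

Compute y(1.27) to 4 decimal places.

-1.7063

Euler: y_{n+1} = y_n + h·f(x_n, y_n).
x=1.000000, y=-0.900000: f=-2.591000 → y ← -0.900000 + 0.09·(-2.591000) = -1.133190
x=1.090000, y=-1.133190: f=-2.974858 → y ← -1.133190 + 0.09·(-2.974858) = -1.400927
x=1.180000, y=-1.400927: f=-3.392918 → y ← -1.400927 + 0.09·(-3.392918) = -1.706290
y(1.27) ≈ -1.7063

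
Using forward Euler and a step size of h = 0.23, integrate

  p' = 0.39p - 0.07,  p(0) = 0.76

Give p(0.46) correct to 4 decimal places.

Euler: p_{n+1} = p_n + h·f(t_n, p_n).
t=0.000000, p=0.760000: f=0.226400 → p ← 0.760000 + 0.23·0.226400 = 0.812072
t=0.230000, p=0.812072: f=0.246708 → p ← 0.812072 + 0.23·0.246708 = 0.868815
p(0.46) ≈ 0.8688

0.8688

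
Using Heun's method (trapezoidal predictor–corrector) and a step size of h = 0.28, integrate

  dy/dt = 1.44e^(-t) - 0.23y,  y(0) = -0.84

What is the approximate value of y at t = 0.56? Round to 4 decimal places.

Heun: k1 = f(t_n, y_n); k2 = f(t_n + h, y_n + h·k1); y_{n+1} = y_n + (h/2)·(k1 + k2).
t=0.000000, y=-0.840000:
  k1 = f(0.000000, -0.840000) = 1.633200
  k2 = f(0.280000, -0.382704) = 1.176351
  y ← -0.840000 + (0.28/2)·(1.633200 + 1.176351) = -0.446663
t=0.280000, y=-0.446663:
  k1 = f(0.280000, -0.446663) = 1.191061
  k2 = f(0.560000, -0.113166) = 0.848569
  y ← -0.446663 + (0.28/2)·(1.191061 + 0.848569) = -0.161115
y(0.56) ≈ -0.1611

-0.1611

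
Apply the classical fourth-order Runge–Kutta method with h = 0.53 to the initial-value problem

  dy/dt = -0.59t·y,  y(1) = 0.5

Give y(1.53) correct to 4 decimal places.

RK4: k1 = f(t_n, y_n); k2 = f(t_n + h/2, y_n + (h/2)·k1); k3 = f(t_n + h/2, y_n + (h/2)·k2); k4 = f(t_n + h, y_n + h·k3); y_{n+1} = y_n + (h/6)·(k1 + 2k2 + 2k3 + k4).
t=1.000000, y=0.500000:
  k1 = f(1.000000, 0.500000) = -0.295000
  k2 = f(1.265000, 0.421825) = -0.314829
  k3 = f(1.265000, 0.416570) = -0.310907
  k4 = f(1.530000, 0.335219) = -0.302602
  y ← 0.500000 + (0.53/6)·(k1 + 2k2 + 2k3 + k4) = 0.336665
y(1.53) ≈ 0.3367

0.3367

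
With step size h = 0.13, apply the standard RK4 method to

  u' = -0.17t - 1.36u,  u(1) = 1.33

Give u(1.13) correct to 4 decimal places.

1.0929

RK4: k1 = f(t_n, u_n); k2 = f(t_n + h/2, u_n + (h/2)·k1); k3 = f(t_n + h/2, u_n + (h/2)·k2); k4 = f(t_n + h, u_n + h·k3); u_{n+1} = u_n + (h/6)·(k1 + 2k2 + 2k3 + k4).
t=1.000000, u=1.330000:
  k1 = f(1.000000, 1.330000) = -1.978800
  k2 = f(1.065000, 1.201378) = -1.814924
  k3 = f(1.065000, 1.212030) = -1.829411
  k4 = f(1.130000, 1.092177) = -1.677460
  u ← 1.330000 + (0.13/6)·(k1 + 2k2 + 2k3 + k4) = 1.092860
u(1.13) ≈ 1.0929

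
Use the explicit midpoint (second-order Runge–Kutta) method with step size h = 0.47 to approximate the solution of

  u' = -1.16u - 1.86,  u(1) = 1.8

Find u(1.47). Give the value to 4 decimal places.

Midpoint: k1 = f(x_n, u_n); k2 = f(x_n + h/2, u_n + (h/2)·k1); u_{n+1} = u_n + h·k2.
x=1.000000, u=1.800000:
  k1 = f(1.000000, 1.800000) = -3.948000
  k2 = f(1.235000, 0.872220) = -2.871775
  u ← 1.800000 + 0.47·(-2.871775) = 0.450266
u(1.47) ≈ 0.4503

0.4503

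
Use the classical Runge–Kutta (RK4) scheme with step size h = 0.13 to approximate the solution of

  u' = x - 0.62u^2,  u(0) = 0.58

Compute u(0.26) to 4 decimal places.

RK4: k1 = f(x_n, u_n); k2 = f(x_n + h/2, u_n + (h/2)·k1); k3 = f(x_n + h/2, u_n + (h/2)·k2); k4 = f(x_n + h, u_n + h·k3); u_{n+1} = u_n + (h/6)·(k1 + 2k2 + 2k3 + k4).
x=0.000000, u=0.580000:
  k1 = f(0.000000, 0.580000) = -0.208568
  k2 = f(0.065000, 0.566443) = -0.133932
  k3 = f(0.065000, 0.571294) = -0.137354
  k4 = f(0.130000, 0.562144) = -0.065924
  u ← 0.580000 + (0.13/6)·(k1 + 2k2 + 2k3 + k4) = 0.562297
x=0.130000, u=0.562297:
  k1 = f(0.130000, 0.562297) = -0.066030
  k2 = f(0.195000, 0.558005) = 0.001951
  k3 = f(0.195000, 0.562424) = -0.001119
  k4 = f(0.260000, 0.562152) = 0.064071
  u ← 0.562297 + (0.13/6)·(k1 + 2k2 + 2k3 + k4) = 0.562291
u(0.26) ≈ 0.5623

0.5623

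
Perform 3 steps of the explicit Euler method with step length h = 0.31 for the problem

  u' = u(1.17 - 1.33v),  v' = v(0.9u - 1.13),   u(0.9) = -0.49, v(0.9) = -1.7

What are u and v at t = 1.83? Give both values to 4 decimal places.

-2.6033, -0.0525

Euler on (u,v): u_{n+1} = u_n + h·u', v_{n+1} = v_n + h·v'.
0.900000: (-0.490000, -1.700000); f=(-1.681190, 2.670700) → (-1.011169, -0.872083)
1.210000: (-1.011169, -0.872083); f=(-2.355892, 1.779095) → (-1.741496, -0.320564)
1.520000: (-1.741496, -0.320564); f=(-2.780036, 0.864671) → (-2.603307, -0.052516)
(u(1.83), v(1.83)) ≈ (-2.6033, -0.0525)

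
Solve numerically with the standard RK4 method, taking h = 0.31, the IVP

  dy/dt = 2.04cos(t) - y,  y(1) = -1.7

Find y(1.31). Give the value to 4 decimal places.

RK4: k1 = f(t_n, y_n); k2 = f(t_n + h/2, y_n + (h/2)·k1); k3 = f(t_n + h/2, y_n + (h/2)·k2); k4 = f(t_n + h, y_n + h·k3); y_{n+1} = y_n + (h/6)·(k1 + 2k2 + 2k3 + k4).
t=1.000000, y=-1.700000:
  k1 = f(1.000000, -1.700000) = 2.802217
  k2 = f(1.155000, -1.265656) = 2.089650
  k3 = f(1.155000, -1.376104) = 2.200098
  k4 = f(1.310000, -1.017970) = 1.543984
  y ← -1.700000 + (0.31/6)·(k1 + 2k2 + 2k3 + k4) = -1.032172
y(1.31) ≈ -1.0322

-1.0322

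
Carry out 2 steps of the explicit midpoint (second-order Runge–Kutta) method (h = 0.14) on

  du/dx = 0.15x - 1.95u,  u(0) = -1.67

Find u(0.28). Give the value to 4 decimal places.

Midpoint: k1 = f(x_n, u_n); k2 = f(x_n + h/2, u_n + (h/2)·k1); u_{n+1} = u_n + h·k2.
x=0.000000, u=-1.670000:
  k1 = f(0.000000, -1.670000) = 3.256500
  k2 = f(0.070000, -1.442045) = 2.822488
  u ← -1.670000 + 0.14·2.822488 = -1.274852
x=0.140000, u=-1.274852:
  k1 = f(0.140000, -1.274852) = 2.506961
  k2 = f(0.210000, -1.099364) = 2.175261
  u ← -1.274852 + 0.14·2.175261 = -0.970315
u(0.28) ≈ -0.9703

-0.9703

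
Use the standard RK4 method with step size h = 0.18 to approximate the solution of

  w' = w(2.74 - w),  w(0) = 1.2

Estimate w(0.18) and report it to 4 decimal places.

RK4: k1 = f(x_n, w_n); k2 = f(x_n + h/2, w_n + (h/2)·k1); k3 = f(x_n + h/2, w_n + (h/2)·k2); k4 = f(x_n + h, w_n + h·k3); w_{n+1} = w_n + (h/6)·(k1 + 2k2 + 2k3 + k4).
x=0.000000, w=1.200000:
  k1 = f(0.000000, 1.200000) = 1.848000
  k2 = f(0.090000, 1.366320) = 1.876886
  k3 = f(0.090000, 1.368920) = 1.876899
  k4 = f(0.180000, 1.537842) = 1.848729
  w ← 1.200000 + (0.18/6)·(k1 + 2k2 + 2k3 + k4) = 1.536129
w(0.18) ≈ 1.5361

1.5361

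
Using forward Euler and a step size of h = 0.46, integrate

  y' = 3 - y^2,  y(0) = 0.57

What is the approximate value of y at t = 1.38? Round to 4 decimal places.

Euler: y_{n+1} = y_n + h·f(t_n, y_n).
t=0.000000, y=0.570000: f=2.675100 → y ← 0.570000 + 0.46·2.675100 = 1.800546
t=0.460000, y=1.800546: f=-0.241966 → y ← 1.800546 + 0.46·(-0.241966) = 1.689242
t=0.920000, y=1.689242: f=0.146463 → y ← 1.689242 + 0.46·0.146463 = 1.756614
y(1.38) ≈ 1.7566

1.7566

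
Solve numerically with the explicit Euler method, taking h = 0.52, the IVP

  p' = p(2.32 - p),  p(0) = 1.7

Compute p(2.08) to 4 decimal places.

Euler: p_{n+1} = p_n + h·f(x_n, p_n).
x=0.000000, p=1.700000: f=1.054000 → p ← 1.700000 + 0.52·1.054000 = 2.248080
x=0.520000, p=2.248080: f=0.161682 → p ← 2.248080 + 0.52·0.161682 = 2.332155
x=1.040000, p=2.332155: f=-0.028346 → p ← 2.332155 + 0.52·(-0.028346) = 2.317414
x=1.560000, p=2.317414: f=0.005992 → p ← 2.317414 + 0.52·0.005992 = 2.320530
p(2.08) ≈ 2.3205

2.3205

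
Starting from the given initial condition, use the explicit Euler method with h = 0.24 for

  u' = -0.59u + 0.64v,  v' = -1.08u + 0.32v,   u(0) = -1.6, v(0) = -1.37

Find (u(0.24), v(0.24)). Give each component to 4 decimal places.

-1.5839, -1.0605

Euler on (u,v): u_{n+1} = u_n + h·u', v_{n+1} = v_n + h·v'.
0.000000: (-1.600000, -1.370000); f=(0.067200, 1.289600) → (-1.583872, -1.060496)
(u(0.24), v(0.24)) ≈ (-1.5839, -1.0605)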